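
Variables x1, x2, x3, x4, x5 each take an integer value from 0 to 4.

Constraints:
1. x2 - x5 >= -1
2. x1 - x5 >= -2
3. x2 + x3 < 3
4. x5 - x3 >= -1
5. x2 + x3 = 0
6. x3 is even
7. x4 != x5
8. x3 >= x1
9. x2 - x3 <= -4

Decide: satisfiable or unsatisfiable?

Unsatisfiable

Constraints 1, 4, and 9 give x2 − x5 ≥ -1, x5 − x3 ≥ -1, x3 − x2 ≥ 4.
Adding all 3 inequalities: the left sides telescope to 0, and the right sides sum to (-1) + (-1) + 4 = 2. So 0 ≥ 2, which is false.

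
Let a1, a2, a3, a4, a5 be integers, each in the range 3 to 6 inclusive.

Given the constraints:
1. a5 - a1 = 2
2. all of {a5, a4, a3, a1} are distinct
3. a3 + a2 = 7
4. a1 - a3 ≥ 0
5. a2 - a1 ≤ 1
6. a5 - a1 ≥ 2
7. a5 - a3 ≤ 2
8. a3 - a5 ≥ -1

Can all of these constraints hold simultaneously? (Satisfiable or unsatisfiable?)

Unsatisfiable

Constraints 4, 6, and 8 give a3 − a5 ≥ -1, a5 − a1 ≥ 2, a1 − a3 ≥ 0.
Adding all 3 inequalities: the left sides telescope to 0, and the right sides sum to (-1) + 2 + 0 = 1. So 0 ≥ 1, which is false.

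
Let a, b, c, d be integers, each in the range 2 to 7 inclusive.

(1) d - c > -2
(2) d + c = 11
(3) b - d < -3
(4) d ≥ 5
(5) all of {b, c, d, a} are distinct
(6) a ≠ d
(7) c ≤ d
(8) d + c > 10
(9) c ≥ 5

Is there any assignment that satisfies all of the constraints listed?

Satisfiable

Take a = 3, b = 2, c = 5, d = 6. Then constraint 1: d - c = 1; constraint 2: d + c = 11; constraint 3: b - d = -4, and every other listed constraint is also met.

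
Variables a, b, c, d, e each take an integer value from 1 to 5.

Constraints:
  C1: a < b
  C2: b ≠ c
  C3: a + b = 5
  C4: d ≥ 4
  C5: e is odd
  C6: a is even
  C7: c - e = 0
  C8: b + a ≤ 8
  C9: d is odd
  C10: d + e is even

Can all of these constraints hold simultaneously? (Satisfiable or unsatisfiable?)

Satisfiable

Take a = 2, b = 3, c = 5, d = 5, e = 5. Then constraint 3: a + b = 5; constraint 7: c - e = 0, and every other listed constraint is also met.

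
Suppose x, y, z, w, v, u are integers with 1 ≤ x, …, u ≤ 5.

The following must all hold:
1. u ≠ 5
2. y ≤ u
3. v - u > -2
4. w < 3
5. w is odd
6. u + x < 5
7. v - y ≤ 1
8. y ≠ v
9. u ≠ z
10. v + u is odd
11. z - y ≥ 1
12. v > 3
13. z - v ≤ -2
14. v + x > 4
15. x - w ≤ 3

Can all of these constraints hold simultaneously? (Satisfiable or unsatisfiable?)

Unsatisfiable

Constraints 7, 11, and 13 give v − z ≥ 2, z − y ≥ 1, y − v ≥ -1.
Adding all 3 inequalities: the left sides telescope to 0, and the right sides sum to 2 + 1 + (-1) = 2. So 0 ≥ 2, which is false.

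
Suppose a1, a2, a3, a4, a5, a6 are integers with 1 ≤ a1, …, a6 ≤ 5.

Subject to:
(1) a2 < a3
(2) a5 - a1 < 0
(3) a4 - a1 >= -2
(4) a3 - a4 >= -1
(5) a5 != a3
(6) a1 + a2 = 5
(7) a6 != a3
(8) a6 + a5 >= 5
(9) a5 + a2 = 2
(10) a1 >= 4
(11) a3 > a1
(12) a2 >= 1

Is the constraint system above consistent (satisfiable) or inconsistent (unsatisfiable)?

One satisfying assignment is a1 = 4, a2 = 1, a3 = 5, a4 = 3, a5 = 1, a6 = 4.
For the less obvious constraints — constraint 2: a5 - a1 = -3; constraint 3: a4 - a1 = -1 — and the others hold by inspection.

Satisfiable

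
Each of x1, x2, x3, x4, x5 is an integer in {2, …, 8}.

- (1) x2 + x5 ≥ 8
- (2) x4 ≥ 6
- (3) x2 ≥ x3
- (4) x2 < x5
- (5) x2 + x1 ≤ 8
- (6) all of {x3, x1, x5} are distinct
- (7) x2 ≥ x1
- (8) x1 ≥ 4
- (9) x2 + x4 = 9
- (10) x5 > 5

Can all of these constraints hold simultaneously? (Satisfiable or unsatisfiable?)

Unsatisfiable

From constraints 7 and 8: x2 ≥ x1 ≥ 4. From constraint 2: x4 ≥ 6. Hence x2 + x4 ≥ 10. But constraint 9 requires x2 + x4 = 9, and 9 < 10. Contradiction.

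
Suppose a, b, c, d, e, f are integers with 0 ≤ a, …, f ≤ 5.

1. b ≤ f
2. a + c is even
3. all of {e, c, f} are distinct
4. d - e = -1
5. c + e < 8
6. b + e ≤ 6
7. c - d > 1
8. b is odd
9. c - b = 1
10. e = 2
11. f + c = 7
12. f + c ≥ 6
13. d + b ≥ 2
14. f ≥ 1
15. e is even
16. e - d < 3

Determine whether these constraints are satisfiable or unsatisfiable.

Satisfiable

Setting (a, b, c, d, e, f) = (0, 3, 4, 1, 2, 3) satisfies everything: constraint 4: d - e = -1; constraint 5: c + e = 6; constraint 6: b + e = 5, and the others follow.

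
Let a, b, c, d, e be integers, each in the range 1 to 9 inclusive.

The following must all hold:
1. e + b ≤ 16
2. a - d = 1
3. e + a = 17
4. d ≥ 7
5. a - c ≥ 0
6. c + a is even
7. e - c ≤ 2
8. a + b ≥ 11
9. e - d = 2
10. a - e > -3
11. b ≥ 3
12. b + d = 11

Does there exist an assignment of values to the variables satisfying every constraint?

Setting (a, b, c, d, e) = (8, 4, 8, 7, 9) satisfies everything: constraint 1: e + b = 13; constraint 2: a - d = 1, and the others follow.

Satisfiable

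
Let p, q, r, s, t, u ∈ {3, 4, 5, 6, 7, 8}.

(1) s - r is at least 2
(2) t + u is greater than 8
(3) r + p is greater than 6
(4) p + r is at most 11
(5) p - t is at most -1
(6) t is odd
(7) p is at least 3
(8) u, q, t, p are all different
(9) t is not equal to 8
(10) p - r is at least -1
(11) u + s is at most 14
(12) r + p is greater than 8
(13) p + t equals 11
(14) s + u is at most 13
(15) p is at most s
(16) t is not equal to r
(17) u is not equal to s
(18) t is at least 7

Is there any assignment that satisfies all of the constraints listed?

Try p = 4, q = 5, r = 5, s = 8, t = 7, u = 3.
Check constraint 1: s - r = 3; constraint 2: t + u = 10. The remaining constraints are straightforward to verify.

Satisfiable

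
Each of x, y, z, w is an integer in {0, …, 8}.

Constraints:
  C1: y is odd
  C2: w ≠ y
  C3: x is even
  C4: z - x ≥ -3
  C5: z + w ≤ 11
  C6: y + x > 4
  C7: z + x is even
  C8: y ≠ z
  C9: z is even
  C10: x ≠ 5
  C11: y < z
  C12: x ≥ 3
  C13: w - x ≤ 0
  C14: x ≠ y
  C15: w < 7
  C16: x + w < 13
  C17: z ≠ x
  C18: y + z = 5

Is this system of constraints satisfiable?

The assignment x = 6, y = 1, z = 4, w = 4 works:
  constraint 4 holds since z - x = -2.
  constraint 5 holds since z + w = 8.
The rest check out directly.

Satisfiable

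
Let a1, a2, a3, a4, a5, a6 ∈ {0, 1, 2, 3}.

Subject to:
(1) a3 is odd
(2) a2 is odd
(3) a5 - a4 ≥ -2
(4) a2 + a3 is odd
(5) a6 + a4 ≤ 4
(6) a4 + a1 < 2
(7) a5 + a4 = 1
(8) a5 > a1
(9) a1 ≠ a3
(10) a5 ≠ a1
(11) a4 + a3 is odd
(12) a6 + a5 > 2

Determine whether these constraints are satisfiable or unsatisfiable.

Unsatisfiable

Constraint 2 makes a2 odd and constraint 1 makes a3 odd, so a2 + a3 must be even. Constraint 4 says a2 + a3 is odd — contradiction.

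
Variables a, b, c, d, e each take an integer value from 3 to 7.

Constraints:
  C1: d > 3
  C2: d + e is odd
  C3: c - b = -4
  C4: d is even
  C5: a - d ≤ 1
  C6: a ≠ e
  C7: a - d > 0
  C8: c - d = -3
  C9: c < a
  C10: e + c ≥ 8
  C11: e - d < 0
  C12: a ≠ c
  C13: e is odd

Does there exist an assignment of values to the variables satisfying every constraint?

Satisfiable

The assignment a = 7, b = 7, c = 3, d = 6, e = 5 works:
  constraint 3 holds since c - b = -4.
  constraint 5 holds since a - d = 1.
  constraint 7 holds since a - d = 1.
The rest check out directly.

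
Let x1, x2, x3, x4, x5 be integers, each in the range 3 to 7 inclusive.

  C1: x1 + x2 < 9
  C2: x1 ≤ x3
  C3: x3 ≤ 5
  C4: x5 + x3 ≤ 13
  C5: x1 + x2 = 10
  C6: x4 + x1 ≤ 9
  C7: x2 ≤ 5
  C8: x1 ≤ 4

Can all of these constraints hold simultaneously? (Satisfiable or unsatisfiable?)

Unsatisfiable

From constraint 8: x1 ≤ 4. From constraint 7: x2 ≤ 5. Hence x1 + x2 ≤ 9. But constraint 5 requires x1 + x2 = 10, and 10 > 9. Contradiction.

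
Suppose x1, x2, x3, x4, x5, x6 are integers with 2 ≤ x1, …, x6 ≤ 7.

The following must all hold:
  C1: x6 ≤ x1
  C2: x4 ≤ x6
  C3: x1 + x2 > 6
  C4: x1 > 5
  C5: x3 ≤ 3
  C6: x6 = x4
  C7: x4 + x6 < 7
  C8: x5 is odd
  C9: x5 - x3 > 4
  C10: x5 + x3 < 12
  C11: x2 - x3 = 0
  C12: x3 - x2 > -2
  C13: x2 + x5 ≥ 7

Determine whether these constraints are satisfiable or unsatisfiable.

Satisfiable

Setting (x1, x2, x3, x4, x5, x6) = (7, 2, 2, 3, 7, 3) satisfies everything: constraint 3: x1 + x2 = 9; constraint 7: x4 + x6 = 6; constraint 9: x5 - x3 = 5, and the others follow.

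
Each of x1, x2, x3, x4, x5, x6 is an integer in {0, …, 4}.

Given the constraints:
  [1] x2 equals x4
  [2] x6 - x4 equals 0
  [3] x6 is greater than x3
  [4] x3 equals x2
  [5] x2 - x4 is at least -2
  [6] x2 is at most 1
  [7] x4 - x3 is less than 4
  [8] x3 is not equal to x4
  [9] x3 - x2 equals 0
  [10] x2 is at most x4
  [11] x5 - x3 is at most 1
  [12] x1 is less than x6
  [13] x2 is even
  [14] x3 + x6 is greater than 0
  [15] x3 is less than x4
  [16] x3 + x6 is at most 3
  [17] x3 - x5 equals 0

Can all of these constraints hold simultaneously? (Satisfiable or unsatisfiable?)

From constraints 1 and 4, x3 = x2 = x4, so x3 = x4. But constraint 8 says x3 ≠ x4. Contradiction.

Unsatisfiable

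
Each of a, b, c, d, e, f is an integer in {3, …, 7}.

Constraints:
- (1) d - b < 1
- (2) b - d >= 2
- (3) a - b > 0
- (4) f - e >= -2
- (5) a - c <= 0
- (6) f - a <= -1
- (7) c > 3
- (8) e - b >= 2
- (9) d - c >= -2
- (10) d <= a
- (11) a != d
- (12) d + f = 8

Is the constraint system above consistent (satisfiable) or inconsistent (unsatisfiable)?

Unsatisfiable

Constraints 2, 4, 5, 6, 8, and 9 give f − e ≥ -2, e − b ≥ 2, b − d ≥ 2, d − c ≥ -2, c − a ≥ 0, a − f ≥ 1.
Adding all 6 inequalities: the left sides telescope to 0, and the right sides sum to (-2) + 2 + 2 + (-2) + 0 + 1 = 1. So 0 ≥ 1, which is false.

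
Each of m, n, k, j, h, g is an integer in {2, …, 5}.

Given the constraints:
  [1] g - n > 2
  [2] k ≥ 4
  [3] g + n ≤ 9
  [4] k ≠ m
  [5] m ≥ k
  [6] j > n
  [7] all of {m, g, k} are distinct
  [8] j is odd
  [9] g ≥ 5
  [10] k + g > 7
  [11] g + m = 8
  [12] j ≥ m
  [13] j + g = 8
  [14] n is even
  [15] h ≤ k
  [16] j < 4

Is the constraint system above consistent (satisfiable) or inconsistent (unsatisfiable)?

Unsatisfiable

From constraint 9: g ≥ 5. From constraints 2 and 5: m ≥ k ≥ 4. Hence g + m ≥ 9. But constraint 11 requires g + m = 8, and 8 < 9. Contradiction.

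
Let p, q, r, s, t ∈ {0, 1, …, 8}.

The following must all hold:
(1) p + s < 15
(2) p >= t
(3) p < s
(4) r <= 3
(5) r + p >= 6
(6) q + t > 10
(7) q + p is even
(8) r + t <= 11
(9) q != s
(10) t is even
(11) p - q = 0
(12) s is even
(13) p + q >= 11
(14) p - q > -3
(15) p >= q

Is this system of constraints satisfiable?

The assignment p = 6, q = 6, r = 2, s = 8, t = 6 works:
  constraint 1 holds since p + s = 14.
  constraint 5 holds since r + p = 8.
The rest check out directly.

Satisfiable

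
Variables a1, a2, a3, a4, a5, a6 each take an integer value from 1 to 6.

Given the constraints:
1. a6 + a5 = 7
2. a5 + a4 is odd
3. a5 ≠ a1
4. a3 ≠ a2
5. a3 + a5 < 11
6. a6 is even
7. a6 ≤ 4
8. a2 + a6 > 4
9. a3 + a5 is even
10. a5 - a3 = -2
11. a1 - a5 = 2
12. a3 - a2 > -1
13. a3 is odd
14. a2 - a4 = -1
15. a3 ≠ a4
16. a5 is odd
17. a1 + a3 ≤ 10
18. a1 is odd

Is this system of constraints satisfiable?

One satisfying assignment is a1 = 5, a2 = 3, a3 = 5, a4 = 4, a5 = 3, a6 = 4.
For the less obvious constraints — constraint 1: a6 + a5 = 7; constraint 5: a3 + a5 = 8; constraint 8: a2 + a6 = 7 — and the others hold by inspection.

Satisfiable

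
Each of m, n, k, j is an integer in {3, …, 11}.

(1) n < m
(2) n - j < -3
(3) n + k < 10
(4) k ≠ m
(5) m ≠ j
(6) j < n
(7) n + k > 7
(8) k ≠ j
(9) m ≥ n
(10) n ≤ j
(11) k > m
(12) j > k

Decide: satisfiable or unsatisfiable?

Unsatisfiable

Constraints 1, 6, 11, and 12 give k < j, j < n, n < m, m < k. Chaining: k < j < n < m < k, which forces k < k — impossible.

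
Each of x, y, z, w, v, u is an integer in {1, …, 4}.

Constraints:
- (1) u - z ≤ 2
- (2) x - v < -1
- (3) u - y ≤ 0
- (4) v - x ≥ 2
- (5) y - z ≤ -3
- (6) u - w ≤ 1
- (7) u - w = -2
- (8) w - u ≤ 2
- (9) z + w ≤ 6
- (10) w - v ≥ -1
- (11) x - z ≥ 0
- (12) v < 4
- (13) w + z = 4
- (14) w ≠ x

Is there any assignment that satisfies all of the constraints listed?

Unsatisfiable

Constraints 3, 4, 5, 8, 10, and 11 give y − u ≥ 0, u − w ≥ -2, w − v ≥ -1, v − x ≥ 2, x − z ≥ 0, z − y ≥ 3.
Adding all 6 inequalities: the left sides telescope to 0, and the right sides sum to 0 + (-2) + (-1) + 2 + 0 + 3 = 2. So 0 ≥ 2, which is false.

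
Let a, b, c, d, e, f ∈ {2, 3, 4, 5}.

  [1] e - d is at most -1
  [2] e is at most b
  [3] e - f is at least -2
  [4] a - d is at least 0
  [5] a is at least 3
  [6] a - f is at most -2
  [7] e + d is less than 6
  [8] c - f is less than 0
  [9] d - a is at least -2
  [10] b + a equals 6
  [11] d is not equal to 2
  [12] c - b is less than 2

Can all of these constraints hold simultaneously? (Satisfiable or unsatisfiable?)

Unsatisfiable

Constraints 1, 3, 4, and 6 give f − a ≥ 2, a − d ≥ 0, d − e ≥ 1, e − f ≥ -2.
Adding all 4 inequalities: the left sides telescope to 0, and the right sides sum to 2 + 0 + 1 + (-2) = 1. So 0 ≥ 1, which is false.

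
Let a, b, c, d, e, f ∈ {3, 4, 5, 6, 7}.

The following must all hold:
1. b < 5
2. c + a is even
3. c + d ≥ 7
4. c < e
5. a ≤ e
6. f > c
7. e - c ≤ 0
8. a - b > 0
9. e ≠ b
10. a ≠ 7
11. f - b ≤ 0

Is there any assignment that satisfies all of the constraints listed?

Unsatisfiable

Constraints 5, 6, 7, 8, and 11 give f ≤ b, b < a, a ≤ e, e ≤ c, c < f. Chaining: f ≤ b < a ≤ e ≤ c < f, which forces f < f — impossible.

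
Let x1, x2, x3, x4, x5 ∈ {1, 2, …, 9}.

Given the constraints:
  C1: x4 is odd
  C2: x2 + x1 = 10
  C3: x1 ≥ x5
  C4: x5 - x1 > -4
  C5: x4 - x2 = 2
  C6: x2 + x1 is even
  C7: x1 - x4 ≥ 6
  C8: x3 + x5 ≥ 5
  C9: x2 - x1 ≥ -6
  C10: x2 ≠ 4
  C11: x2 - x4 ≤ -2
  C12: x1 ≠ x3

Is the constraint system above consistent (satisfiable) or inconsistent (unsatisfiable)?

Constraints 7, 9, and 11 give x4 − x2 ≥ 2, x2 − x1 ≥ -6, x1 − x4 ≥ 6.
Adding all 3 inequalities: the left sides telescope to 0, and the right sides sum to 2 + (-6) + 6 = 2. So 0 ≥ 2, which is false.

Unsatisfiable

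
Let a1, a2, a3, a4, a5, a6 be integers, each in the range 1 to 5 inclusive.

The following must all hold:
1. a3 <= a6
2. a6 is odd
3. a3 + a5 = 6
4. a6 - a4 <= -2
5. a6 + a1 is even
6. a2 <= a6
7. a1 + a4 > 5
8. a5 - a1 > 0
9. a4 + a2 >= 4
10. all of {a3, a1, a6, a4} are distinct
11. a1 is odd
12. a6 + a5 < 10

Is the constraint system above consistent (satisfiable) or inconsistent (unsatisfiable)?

Take a1 = 1, a2 = 1, a3 = 2, a4 = 5, a5 = 4, a6 = 3. Then constraint 3: a3 + a5 = 6; constraint 4: a6 - a4 = -2; constraint 7: a1 + a4 = 6, and every other listed constraint is also met.

Satisfiable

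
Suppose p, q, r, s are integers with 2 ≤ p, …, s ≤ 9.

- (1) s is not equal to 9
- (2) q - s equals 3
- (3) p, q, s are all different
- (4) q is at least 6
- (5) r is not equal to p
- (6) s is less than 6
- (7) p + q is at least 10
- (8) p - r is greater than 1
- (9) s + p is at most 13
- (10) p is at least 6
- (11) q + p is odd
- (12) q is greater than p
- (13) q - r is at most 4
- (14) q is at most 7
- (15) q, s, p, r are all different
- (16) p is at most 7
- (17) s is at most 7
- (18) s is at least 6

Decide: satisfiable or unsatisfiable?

Constraints 4, 10, 14, 16, 17, and 18 confine each of p, q, s to the 2 values {6, 7}.
Constraint 3 requires all 3 of them to be distinct, but only 2 values are available — impossible by the pigeonhole principle.

Unsatisfiable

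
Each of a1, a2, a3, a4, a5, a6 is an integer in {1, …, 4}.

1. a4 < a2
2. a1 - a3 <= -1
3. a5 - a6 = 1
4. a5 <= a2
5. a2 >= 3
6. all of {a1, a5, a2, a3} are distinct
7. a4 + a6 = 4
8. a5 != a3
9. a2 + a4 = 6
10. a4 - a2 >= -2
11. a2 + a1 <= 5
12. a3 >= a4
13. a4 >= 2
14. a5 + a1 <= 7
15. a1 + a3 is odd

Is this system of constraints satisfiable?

Satisfiable

The assignment a1 = 1, a2 = 4, a3 = 2, a4 = 2, a5 = 3, a6 = 2 works:
  constraint 2 holds since a1 - a3 = -1.
  constraint 3 holds since a5 - a6 = 1.
The rest check out directly.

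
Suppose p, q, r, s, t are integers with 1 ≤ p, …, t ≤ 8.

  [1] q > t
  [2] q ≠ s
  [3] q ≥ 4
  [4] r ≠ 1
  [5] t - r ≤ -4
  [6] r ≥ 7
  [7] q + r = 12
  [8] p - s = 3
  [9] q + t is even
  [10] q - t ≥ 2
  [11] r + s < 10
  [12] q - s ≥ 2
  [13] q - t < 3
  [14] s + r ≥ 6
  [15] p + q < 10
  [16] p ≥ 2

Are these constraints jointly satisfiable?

Take p = 4, q = 5, r = 7, s = 1, t = 3. Then constraint 5: t - r = -4; constraint 7: q + r = 12; constraint 8: p - s = 3, and every other listed constraint is also met.

Satisfiable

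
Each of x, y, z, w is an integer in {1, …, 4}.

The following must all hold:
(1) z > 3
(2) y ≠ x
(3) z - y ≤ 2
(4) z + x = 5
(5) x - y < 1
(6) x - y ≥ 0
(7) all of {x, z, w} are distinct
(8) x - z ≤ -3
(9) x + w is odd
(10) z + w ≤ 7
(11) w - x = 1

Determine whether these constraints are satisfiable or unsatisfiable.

Constraints 3, 6, and 8 give x − y ≥ 0, y − z ≥ -2, z − x ≥ 3.
Adding all 3 inequalities: the left sides telescope to 0, and the right sides sum to 0 + (-2) + 3 = 1. So 0 ≥ 1, which is false.

Unsatisfiable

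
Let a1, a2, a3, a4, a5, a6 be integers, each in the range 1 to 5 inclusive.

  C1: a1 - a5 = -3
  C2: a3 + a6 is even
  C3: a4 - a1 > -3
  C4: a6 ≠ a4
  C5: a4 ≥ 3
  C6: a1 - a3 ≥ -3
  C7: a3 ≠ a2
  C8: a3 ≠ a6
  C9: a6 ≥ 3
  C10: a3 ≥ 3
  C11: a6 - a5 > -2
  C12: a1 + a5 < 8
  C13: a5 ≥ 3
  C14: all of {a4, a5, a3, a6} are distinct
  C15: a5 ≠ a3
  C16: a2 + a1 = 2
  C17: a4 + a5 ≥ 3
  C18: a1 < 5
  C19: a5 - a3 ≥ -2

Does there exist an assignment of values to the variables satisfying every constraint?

Unsatisfiable

Constraints 5, 9, 10, and 13 confine each of a4, a5, a3, a6 to the 3 values {3, …, 5} (the domain already gives each ≤ 5).
Constraint 14 requires all 4 of them to be distinct, but only 3 values are available — impossible by the pigeonhole principle.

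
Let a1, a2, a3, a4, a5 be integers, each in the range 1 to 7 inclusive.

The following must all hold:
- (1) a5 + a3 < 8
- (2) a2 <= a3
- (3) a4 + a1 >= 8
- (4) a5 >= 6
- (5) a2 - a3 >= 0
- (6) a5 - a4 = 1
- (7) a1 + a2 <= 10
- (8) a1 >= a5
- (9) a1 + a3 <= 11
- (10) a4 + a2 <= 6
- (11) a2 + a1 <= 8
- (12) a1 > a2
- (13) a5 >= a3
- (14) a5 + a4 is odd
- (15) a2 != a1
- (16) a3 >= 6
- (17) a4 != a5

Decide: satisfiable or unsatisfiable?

Unsatisfiable

From constraints 4 and 8: a1 ≥ a5 ≥ 6. From constraint 16: a3 ≥ 6. Hence a1 + a3 ≥ 12. But constraint 9 requires a1 + a3 ≤ 11, and 11 < 12. Contradiction.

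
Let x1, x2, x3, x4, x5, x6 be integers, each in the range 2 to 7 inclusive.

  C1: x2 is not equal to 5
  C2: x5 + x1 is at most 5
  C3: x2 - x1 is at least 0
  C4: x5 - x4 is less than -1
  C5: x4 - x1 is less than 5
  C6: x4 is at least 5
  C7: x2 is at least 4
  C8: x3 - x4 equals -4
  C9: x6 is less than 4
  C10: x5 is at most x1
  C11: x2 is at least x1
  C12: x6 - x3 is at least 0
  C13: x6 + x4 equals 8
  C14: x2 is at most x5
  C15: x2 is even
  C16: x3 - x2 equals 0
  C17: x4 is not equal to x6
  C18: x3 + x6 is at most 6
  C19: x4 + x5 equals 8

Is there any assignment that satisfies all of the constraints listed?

Unsatisfiable

From constraint 6: x4 ≥ 5. From constraints 7 and 14: x5 ≥ x2 ≥ 4. Hence x4 + x5 ≥ 9. But constraint 19 requires x4 + x5 = 8, and 8 < 9. Contradiction.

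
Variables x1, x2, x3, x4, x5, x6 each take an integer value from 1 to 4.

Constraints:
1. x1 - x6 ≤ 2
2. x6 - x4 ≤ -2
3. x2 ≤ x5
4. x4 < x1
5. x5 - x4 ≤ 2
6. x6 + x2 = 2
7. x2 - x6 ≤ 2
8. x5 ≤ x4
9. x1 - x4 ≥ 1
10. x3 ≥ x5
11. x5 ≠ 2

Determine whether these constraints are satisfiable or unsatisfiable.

Constraints 1, 2, and 9 give x6 − x1 ≥ -2, x1 − x4 ≥ 1, x4 − x6 ≥ 2.
Adding all 3 inequalities: the left sides telescope to 0, and the right sides sum to (-2) + 1 + 2 = 1. So 0 ≥ 1, which is false.

Unsatisfiable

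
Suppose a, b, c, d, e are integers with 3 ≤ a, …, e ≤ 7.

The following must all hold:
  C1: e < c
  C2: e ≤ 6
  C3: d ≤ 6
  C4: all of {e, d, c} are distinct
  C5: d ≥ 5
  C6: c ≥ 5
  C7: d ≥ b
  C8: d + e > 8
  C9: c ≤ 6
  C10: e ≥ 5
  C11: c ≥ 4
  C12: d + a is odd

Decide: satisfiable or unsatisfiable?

Constraints 2, 3, 5, 6, 9, and 10 confine each of e, d, c to the 2 values {5, 6}.
Constraint 4 requires all 3 of them to be distinct, but only 2 values are available — impossible by the pigeonhole principle.

Unsatisfiable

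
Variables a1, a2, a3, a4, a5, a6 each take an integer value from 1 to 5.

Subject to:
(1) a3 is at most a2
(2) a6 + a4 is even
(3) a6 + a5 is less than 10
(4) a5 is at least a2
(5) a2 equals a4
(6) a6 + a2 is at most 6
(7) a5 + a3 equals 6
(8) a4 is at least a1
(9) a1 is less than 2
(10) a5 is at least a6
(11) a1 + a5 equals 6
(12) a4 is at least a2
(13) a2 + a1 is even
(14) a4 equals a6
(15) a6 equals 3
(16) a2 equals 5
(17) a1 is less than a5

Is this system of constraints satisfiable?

Unsatisfiable

Constraint 16 fixes a2 = 5 and constraint 15 fixes a6 = 3. Constraints 5 and 14 give a2 = a4 = a6, so a2 = a6. But 5 ≠ 3 — contradiction.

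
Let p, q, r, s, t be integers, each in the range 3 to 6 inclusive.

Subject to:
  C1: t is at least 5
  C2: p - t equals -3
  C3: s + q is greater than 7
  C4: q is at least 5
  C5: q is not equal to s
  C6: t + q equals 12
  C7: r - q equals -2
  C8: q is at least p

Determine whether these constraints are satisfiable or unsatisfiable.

Satisfiable

One satisfying assignment is p = 3, q = 6, r = 4, s = 4, t = 6.
For the less obvious constraints — constraint 2: p - t = -3; constraint 3: s + q = 10 — and the others hold by inspection.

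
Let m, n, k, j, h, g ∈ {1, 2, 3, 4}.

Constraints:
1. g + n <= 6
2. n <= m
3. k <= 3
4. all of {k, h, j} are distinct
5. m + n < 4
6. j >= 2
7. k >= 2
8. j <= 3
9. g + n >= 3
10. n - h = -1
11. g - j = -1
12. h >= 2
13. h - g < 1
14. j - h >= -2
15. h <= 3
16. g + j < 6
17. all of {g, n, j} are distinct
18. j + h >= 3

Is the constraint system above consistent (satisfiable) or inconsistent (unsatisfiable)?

Unsatisfiable

Constraints 3, 6, 7, 8, 12, and 15 confine each of k, h, j to the 2 values {2, 3}.
Constraint 4 requires all 3 of them to be distinct, but only 2 values are available — impossible by the pigeonhole principle.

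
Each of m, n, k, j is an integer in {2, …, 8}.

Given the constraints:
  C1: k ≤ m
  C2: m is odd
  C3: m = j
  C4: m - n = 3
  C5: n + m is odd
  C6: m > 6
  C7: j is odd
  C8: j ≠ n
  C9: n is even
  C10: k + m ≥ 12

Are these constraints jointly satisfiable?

The assignment m = 7, n = 4, k = 5, j = 7 works:
  constraint 4 holds since m - n = 3.
  constraint 10 holds since k + m = 12.
The rest check out directly.

Satisfiable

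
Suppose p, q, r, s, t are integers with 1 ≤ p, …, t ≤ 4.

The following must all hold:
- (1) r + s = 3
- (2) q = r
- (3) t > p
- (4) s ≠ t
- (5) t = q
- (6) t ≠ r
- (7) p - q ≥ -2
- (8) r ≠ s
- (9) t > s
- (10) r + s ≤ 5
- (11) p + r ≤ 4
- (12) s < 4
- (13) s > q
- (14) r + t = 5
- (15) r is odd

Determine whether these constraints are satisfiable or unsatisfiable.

Unsatisfiable

From constraints 2 and 5, t = q = r, so t = r. But constraint 6 says t ≠ r. Contradiction.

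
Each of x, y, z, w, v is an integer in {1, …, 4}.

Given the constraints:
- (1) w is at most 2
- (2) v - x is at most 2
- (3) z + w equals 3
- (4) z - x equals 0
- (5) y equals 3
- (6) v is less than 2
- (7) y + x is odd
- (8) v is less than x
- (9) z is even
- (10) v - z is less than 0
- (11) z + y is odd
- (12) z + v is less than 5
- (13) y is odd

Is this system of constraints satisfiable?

Try x = 2, y = 3, z = 2, w = 1, v = 1.
Check constraint 2: v - x = -1; constraint 3: z + w = 3; constraint 4: z - x = 0. The remaining constraints are straightforward to verify.

Satisfiable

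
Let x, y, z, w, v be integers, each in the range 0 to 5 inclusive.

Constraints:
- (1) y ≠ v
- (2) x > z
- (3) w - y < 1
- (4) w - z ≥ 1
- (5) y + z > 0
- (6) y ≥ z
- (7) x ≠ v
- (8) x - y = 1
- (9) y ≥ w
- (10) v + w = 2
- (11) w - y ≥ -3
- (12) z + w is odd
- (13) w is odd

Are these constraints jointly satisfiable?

Satisfiable

The assignment x = 4, y = 3, z = 0, w = 1, v = 1 works:
  constraint 3 holds since w - y = -2.
  constraint 4 holds since w - z = 1.
  constraint 5 holds since y + z = 3.
The rest check out directly.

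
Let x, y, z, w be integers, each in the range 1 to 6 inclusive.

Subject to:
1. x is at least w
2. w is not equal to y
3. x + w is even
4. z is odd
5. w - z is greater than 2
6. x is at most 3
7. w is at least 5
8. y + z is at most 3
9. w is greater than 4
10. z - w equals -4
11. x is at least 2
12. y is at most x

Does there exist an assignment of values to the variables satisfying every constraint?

Unsatisfiable

From constraints 1 and 7: x ≥ w and w ≥ 5, so x ≥ 5. From constraint 6: x ≤ 3. But 3 < 5, so no value of x works.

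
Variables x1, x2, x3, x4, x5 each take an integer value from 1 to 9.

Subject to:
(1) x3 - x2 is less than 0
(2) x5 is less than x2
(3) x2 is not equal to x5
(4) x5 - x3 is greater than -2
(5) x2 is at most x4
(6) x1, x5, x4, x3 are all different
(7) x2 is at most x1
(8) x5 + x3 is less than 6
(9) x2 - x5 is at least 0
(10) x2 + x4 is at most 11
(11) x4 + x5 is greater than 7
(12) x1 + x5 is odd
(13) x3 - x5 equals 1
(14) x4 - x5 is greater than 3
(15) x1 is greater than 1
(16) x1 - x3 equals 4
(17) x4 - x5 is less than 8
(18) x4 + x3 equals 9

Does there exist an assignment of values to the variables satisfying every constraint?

Satisfiable

One satisfying assignment is x1 = 6, x2 = 3, x3 = 2, x4 = 7, x5 = 1.
For the less obvious constraints — constraint 1: x3 - x2 = -1; constraint 4: x5 - x3 = -1; constraint 8: x5 + x3 = 3 — and the others hold by inspection.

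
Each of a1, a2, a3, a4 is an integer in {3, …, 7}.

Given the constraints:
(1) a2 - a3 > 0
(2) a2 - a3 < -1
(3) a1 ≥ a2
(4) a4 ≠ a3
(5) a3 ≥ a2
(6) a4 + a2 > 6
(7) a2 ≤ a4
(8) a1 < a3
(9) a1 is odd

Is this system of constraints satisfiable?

Unsatisfiable

Constraints 1, 3, and 8 give a3 < a2, a2 ≤ a1, a1 < a3. Chaining: a3 < a2 ≤ a1 < a3, which forces a3 < a3 — impossible.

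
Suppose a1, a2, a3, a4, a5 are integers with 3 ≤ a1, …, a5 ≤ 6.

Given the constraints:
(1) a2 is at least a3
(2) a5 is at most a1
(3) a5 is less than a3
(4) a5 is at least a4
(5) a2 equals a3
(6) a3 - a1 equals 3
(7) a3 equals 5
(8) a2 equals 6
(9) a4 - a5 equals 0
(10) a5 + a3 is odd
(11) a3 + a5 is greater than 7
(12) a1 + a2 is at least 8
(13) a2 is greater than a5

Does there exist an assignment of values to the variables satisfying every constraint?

Unsatisfiable

Constraint 8 fixes a2 = 6 and constraint 7 fixes a3 = 5, but constraint 5 requires a2 = a3. Since 6 ≠ 5, contradiction.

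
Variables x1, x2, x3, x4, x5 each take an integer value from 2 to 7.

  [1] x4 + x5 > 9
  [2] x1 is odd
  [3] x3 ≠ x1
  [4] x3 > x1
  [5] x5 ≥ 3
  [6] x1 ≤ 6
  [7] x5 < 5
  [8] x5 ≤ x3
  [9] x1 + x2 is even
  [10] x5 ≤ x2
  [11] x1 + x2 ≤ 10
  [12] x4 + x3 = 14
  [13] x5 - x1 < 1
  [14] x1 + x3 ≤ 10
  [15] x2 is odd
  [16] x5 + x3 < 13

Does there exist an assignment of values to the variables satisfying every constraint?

Satisfiable

One satisfying assignment is x1 = 3, x2 = 7, x3 = 7, x4 = 7, x5 = 3.
For the less obvious constraints — constraint 1: x4 + x5 = 10; constraint 11: x1 + x2 = 10 — and the others hold by inspection.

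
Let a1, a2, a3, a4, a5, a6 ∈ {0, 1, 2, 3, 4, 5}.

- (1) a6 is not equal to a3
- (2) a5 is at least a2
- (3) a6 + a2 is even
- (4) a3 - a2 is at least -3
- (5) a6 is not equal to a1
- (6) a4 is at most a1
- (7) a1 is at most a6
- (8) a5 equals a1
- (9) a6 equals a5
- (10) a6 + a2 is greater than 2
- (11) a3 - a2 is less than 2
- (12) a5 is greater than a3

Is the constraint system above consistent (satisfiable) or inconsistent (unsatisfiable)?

Unsatisfiable

From constraints 8 and 9, a6 = a5 = a1, so a6 = a1. But constraint 5 says a6 ≠ a1. Contradiction.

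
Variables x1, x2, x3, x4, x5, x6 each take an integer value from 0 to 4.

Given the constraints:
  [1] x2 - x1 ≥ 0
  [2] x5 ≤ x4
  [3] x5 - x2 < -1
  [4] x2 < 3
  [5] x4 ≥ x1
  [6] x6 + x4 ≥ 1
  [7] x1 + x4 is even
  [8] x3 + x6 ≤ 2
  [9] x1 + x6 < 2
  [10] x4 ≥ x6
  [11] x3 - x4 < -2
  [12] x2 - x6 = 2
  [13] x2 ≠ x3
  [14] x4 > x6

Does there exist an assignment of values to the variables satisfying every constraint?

Satisfiable

The assignment x1 = 0, x2 = 2, x3 = 1, x4 = 4, x5 = 0, x6 = 0 works:
  constraint 1 holds since x2 - x1 = 2.
  constraint 3 holds since x5 - x2 = -2.
  constraint 6 holds since x6 + x4 = 4.
The rest check out directly.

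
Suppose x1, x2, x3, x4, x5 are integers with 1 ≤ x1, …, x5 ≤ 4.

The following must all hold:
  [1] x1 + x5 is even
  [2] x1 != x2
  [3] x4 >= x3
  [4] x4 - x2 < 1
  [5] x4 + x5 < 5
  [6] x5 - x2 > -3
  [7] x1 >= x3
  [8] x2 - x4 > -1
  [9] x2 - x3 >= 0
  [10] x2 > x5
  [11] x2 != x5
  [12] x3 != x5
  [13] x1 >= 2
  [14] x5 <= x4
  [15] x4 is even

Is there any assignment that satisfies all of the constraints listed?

Satisfiable

One satisfying assignment is x1 = 2, x2 = 4, x3 = 1, x4 = 2, x5 = 2.
For the less obvious constraints — constraint 4: x4 - x2 = -2; constraint 5: x4 + x5 = 4 — and the others hold by inspection.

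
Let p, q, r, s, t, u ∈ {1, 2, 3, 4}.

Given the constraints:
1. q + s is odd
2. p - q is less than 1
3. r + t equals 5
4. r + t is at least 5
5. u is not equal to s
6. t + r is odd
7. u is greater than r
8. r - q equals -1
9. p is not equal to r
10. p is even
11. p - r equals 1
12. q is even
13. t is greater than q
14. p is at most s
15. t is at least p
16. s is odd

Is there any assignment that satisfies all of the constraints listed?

Take p = 2, q = 2, r = 1, s = 3, t = 4, u = 4. Then constraint 2: p - q = 0; constraint 3: r + t = 5; constraint 4: r + t = 5, and every other listed constraint is also met.

Satisfiable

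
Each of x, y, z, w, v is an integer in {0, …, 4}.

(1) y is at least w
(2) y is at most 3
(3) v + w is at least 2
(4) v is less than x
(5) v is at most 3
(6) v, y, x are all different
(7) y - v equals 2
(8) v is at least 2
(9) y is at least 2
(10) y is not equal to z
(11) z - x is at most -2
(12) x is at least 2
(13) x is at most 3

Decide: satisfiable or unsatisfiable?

Constraints 2, 5, 8, 9, 12, and 13 confine each of v, y, x to the 2 values {2, 3}.
Constraint 6 requires all 3 of them to be distinct, but only 2 values are available — impossible by the pigeonhole principle.

Unsatisfiable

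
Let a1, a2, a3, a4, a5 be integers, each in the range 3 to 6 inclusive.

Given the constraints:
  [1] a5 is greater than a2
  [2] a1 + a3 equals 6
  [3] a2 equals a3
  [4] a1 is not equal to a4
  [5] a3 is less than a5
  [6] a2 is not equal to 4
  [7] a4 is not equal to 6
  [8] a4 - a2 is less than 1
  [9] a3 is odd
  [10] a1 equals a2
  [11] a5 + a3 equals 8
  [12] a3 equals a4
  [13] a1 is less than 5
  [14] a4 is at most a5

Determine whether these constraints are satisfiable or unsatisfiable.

Unsatisfiable

From constraints 3, 10, and 12, a1 = a2 = a3 = a4, so a1 = a4. But constraint 4 says a1 ≠ a4. Contradiction.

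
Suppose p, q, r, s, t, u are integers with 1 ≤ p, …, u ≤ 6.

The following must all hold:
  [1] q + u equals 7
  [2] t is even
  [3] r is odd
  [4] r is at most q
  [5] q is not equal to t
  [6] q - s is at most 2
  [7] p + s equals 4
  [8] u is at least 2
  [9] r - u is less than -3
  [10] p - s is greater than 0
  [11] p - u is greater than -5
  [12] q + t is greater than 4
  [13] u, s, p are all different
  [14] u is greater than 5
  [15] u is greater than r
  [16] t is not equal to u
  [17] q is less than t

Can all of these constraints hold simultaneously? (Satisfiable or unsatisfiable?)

Take p = 3, q = 1, r = 1, s = 1, t = 4, u = 6. Then constraint 1: q + u = 7; constraint 6: q - s = 0, and every other listed constraint is also met.

Satisfiable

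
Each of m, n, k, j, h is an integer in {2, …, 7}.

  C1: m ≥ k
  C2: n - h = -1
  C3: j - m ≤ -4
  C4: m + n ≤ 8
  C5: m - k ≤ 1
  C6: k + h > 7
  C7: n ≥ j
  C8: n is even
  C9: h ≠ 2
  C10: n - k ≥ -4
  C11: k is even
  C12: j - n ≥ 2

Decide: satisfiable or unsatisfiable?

Unsatisfiable

Constraints 3, 5, 10, and 12 give n − k ≥ -4, k − m ≥ -1, m − j ≥ 4, j − n ≥ 2.
Adding all 4 inequalities: the left sides telescope to 0, and the right sides sum to (-4) + (-1) + 4 + 2 = 1. So 0 ≥ 1, which is false.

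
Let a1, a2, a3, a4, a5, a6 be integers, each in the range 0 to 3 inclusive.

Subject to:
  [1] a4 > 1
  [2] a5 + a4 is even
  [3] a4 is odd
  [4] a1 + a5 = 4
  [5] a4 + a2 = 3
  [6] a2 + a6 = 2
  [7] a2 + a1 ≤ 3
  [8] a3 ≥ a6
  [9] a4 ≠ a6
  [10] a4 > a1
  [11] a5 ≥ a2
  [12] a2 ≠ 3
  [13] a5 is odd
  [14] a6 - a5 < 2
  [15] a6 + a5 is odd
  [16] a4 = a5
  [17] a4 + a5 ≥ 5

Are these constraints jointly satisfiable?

Satisfiable

Take a1 = 1, a2 = 0, a3 = 2, a4 = 3, a5 = 3, a6 = 2. Then constraint 4: a1 + a5 = 4; constraint 5: a4 + a2 = 3; constraint 6: a2 + a6 = 2, and every other listed constraint is also met.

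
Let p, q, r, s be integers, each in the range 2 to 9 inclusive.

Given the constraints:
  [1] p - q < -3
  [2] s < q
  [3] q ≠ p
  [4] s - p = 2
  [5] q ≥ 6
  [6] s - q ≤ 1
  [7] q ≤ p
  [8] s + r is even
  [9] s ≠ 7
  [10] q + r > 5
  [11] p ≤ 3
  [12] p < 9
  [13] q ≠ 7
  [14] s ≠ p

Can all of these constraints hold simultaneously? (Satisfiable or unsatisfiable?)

Unsatisfiable

From constraint 5: q ≥ 6. From constraints 7 and 11: q ≤ p and p ≤ 3, so q ≤ 3. But 3 < 6, so no value of q works.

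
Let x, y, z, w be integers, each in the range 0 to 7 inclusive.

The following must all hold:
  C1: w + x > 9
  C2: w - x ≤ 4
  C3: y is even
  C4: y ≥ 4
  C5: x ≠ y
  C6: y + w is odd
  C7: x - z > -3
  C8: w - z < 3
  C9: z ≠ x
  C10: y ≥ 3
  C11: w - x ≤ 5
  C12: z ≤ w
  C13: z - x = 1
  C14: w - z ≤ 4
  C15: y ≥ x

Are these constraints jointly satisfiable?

Take x = 4, y = 6, z = 5, w = 7. Then constraint 1: w + x = 11; constraint 2: w - x = 3, and every other listed constraint is also met.

Satisfiable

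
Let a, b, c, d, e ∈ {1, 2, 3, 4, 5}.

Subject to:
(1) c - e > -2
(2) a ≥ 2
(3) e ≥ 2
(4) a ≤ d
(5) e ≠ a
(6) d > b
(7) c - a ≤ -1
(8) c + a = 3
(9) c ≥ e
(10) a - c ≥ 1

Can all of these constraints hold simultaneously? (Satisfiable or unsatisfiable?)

Unsatisfiable

From constraints 3 and 9: c ≥ e ≥ 2. From constraint 2: a ≥ 2. Hence c + a ≥ 4. But constraint 8 requires c + a = 3, and 3 < 4. Contradiction.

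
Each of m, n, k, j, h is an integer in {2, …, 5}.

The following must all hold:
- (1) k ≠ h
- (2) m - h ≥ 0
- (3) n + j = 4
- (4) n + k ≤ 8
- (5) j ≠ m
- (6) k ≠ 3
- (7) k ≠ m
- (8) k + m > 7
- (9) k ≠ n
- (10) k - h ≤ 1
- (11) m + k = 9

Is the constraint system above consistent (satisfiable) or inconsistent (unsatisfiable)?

Try m = 5, n = 2, k = 4, j = 2, h = 3.
Check constraint 2: m - h = 2; constraint 3: n + j = 4; constraint 4: n + k = 6. The remaining constraints are straightforward to verify.

Satisfiable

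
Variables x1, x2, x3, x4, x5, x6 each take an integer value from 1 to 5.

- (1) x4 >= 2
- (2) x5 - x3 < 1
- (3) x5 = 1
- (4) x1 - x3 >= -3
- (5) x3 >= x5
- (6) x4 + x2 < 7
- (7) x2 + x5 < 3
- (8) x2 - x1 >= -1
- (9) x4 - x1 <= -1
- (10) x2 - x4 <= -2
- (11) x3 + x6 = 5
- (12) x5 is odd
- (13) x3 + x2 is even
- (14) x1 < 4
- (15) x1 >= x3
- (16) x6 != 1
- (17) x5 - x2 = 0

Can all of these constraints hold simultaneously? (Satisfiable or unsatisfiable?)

Unsatisfiable

Constraints 8, 9, and 10 give x1 − x4 ≥ 1, x4 − x2 ≥ 2, x2 − x1 ≥ -1.
Adding all 3 inequalities: the left sides telescope to 0, and the right sides sum to 1 + 2 + (-1) = 2. So 0 ≥ 2, which is false.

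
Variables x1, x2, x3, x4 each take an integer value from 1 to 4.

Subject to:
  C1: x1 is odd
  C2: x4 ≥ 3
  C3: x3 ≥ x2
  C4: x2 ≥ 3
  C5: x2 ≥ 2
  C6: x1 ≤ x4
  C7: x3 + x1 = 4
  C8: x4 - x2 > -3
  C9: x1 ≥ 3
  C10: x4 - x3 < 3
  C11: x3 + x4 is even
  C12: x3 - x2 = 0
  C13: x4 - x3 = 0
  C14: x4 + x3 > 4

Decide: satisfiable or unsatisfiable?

Unsatisfiable

From constraints 3 and 4: x3 ≥ x2 ≥ 3. From constraint 9: x1 ≥ 3. Hence x3 + x1 ≥ 6. But constraint 7 requires x3 + x1 = 4, and 4 < 6. Contradiction.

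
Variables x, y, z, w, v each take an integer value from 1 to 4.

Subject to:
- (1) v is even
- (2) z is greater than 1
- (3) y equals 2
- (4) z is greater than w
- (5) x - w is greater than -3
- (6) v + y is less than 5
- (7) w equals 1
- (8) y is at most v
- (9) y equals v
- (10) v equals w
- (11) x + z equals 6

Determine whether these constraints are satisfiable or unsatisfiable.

Constraint 3 fixes y = 2 and constraint 7 fixes w = 1. Constraints 9 and 10 give y = v = w, so y = w. But 2 ≠ 1 — contradiction.

Unsatisfiable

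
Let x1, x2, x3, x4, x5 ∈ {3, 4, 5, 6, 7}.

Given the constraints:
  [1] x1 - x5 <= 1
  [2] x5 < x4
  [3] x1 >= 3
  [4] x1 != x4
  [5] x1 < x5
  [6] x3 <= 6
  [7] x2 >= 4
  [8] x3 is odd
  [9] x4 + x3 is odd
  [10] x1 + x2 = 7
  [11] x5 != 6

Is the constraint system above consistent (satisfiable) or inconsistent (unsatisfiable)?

Try x1 = 3, x2 = 4, x3 = 5, x4 = 6, x5 = 5.
Check constraint 1: x1 - x5 = -2; constraint 10: x1 + x2 = 7. The remaining constraints are straightforward to verify.

Satisfiable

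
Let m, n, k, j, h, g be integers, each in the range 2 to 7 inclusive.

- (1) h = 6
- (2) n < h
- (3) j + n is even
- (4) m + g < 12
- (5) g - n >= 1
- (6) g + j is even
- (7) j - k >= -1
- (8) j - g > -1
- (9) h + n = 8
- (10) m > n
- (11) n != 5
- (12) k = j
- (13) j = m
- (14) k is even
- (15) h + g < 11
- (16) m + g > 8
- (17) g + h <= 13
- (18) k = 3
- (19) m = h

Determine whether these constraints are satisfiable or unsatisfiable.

Constraint 18 fixes k = 3 and constraint 1 fixes h = 6. Constraints 12, 13, and 19 give k = j = m = h, so k = h. But 3 ≠ 6 — contradiction.

Unsatisfiable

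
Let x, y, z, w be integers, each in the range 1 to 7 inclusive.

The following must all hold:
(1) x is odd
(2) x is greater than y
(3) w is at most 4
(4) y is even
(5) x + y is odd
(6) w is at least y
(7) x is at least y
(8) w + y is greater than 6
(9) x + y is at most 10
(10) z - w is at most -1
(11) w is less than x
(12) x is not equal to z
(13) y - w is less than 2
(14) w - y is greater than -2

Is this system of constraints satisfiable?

Take x = 5, y = 4, z = 1, w = 4. Then constraint 8: w + y = 8; constraint 9: x + y = 9; constraint 10: z - w = -3, and every other listed constraint is also met.

Satisfiable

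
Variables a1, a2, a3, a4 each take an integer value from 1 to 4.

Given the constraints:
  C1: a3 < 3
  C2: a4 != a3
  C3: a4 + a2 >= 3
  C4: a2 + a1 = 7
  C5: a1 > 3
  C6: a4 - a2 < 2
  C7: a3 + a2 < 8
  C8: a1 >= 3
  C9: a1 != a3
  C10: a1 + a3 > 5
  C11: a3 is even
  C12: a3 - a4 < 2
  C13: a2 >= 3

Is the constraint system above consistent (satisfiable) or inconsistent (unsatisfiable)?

Satisfiable

The assignment a1 = 4, a2 = 3, a3 = 2, a4 = 3 works:
  constraint 3 holds since a4 + a2 = 6.
  constraint 4 holds since a2 + a1 = 7.
The rest check out directly.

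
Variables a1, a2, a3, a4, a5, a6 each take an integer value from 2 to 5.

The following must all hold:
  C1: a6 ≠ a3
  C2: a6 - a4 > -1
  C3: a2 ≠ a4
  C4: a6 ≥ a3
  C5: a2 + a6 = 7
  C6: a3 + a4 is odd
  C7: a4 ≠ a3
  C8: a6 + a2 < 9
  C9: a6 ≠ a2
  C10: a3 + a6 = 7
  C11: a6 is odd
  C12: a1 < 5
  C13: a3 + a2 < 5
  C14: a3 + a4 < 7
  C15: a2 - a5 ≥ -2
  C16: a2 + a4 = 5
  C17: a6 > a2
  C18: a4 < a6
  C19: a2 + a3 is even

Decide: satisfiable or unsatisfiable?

The assignment a1 = 2, a2 = 2, a3 = 2, a4 = 3, a5 = 3, a6 = 5 works:
  constraint 2 holds since a6 - a4 = 2.
  constraint 5 holds since a2 + a6 = 7.
  constraint 8 holds since a6 + a2 = 7.
The rest check out directly.

Satisfiable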